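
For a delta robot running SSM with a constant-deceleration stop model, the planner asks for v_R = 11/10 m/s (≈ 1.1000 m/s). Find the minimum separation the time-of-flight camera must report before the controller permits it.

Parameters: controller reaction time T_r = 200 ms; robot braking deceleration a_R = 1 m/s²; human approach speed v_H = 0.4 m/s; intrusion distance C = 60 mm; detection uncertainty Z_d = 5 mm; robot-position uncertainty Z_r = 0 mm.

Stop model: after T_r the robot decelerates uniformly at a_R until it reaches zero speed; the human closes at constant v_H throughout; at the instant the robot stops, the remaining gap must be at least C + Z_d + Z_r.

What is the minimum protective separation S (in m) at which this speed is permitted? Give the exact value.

stop time T_s = (11/10)/1 = 1.1000 s
robot in T_r: 1.1000·0.2000 = 0.2200 m
robot covers 1.1000·1.1000 − ½·1.0000·1.1000² = 0.6050 m while stopping
human over T_r+T_s: 0.4000·(0.2000+1.1000) = 0.5200 m
residual clearance needed = 0.0600+0.0050+0.0000 = 0.0650 m
S_min ≈ 0.2200+0.6050+0.5200+0.0650  ⇒  S_min = 141/100 m

S_min = 141/100 m = 1.4100 m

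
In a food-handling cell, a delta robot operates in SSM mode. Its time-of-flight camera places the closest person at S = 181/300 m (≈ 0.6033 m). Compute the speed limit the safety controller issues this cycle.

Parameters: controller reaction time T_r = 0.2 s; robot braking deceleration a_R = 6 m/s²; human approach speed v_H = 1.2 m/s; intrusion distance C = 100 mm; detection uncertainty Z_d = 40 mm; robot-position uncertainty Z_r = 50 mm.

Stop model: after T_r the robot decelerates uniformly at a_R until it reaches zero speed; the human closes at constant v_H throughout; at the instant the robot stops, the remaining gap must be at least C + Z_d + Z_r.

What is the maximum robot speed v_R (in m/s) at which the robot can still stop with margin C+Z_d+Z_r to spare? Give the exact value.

at the boundary: (1/12)·v² + (2/5)·v + (-13/75) = 0
  disc = (2/5)² − 4·(1/12)·(-13/75) = 49/225 ; √disc = 7/15
  v_R = (−(2/5) + 7/15) / (2·(1/12)) = 2/5 m/s
check:
braking lasts T_s = (2/5)/6 = 0.0667 s
robot covers v_R·T_r = 0.4000·0.2000 = 0.0800 m before braking
robot under decel: 0.4000²/(2·6.0000) = 0.0133 m
human over T_r+T_s: 1.2000·(0.2000+0.0667) = 0.3200 m
margins: 0.1000+0.0400+0.0500 = 0.1900 m
sum ≈ 0.0800+0.0133+0.3200+0.1900 ≈ 0.6033 m = S ✓

v_R_max = 2/5 m/s = 0.4000 m/s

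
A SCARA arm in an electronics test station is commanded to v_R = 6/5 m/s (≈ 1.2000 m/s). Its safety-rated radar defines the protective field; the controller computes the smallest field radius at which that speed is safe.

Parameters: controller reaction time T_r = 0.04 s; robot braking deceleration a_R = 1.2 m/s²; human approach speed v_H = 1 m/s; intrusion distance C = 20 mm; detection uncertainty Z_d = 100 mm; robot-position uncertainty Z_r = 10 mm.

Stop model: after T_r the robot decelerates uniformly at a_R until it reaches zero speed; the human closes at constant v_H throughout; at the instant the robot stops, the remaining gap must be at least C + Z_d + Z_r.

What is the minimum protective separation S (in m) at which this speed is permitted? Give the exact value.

S_min = 909/500 m = 1.8180 m

stop time T_s = (6/5)/(6/5) = 1.0000 s
reaction-phase robot travel = 1.2000·0.0400 = 0.0480 m
braking distance = 1.2000²/(2·1.2000) = 0.6000 m
person approaches 1.0000·(0.0400+1.0000) = 1.0400 m
residual clearance needed = 0.0200+0.1000+0.0100 = 0.1300 m
S_min ≈ 0.0480+0.6000+1.0400+0.1300  ⇒  S_min = 909/500 m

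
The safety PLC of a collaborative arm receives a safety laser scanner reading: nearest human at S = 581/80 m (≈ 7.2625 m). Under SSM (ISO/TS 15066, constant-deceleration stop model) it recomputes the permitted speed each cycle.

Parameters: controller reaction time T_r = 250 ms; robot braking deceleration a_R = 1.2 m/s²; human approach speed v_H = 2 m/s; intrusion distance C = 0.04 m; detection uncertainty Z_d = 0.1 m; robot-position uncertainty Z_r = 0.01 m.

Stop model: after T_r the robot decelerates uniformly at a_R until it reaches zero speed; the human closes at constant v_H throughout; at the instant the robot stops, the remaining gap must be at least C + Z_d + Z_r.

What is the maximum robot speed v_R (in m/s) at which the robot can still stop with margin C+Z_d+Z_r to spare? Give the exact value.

v_R_max = 23/10 m/s = 2.3000 m/s

collect terms ⇒ (5/12)·v_R² + (23/12)·v_R + (-529/80) = 0
  disc = (23/12)² − 4·(5/12)·(-529/80) = 529/36 ; √disc = 23/6
  v_R = (−(23/12) + 23/6) / (2·(5/12)) = 23/10 m/s
check:
T_s = v_R/a_R = (23/10)/(6/5) = 1.9167 s
robot in T_r: 2.3000·0.2500 = 0.5750 m
robot covers 2.3000·1.9167 − ½·1.2000·1.9167² = 2.2042 m while stopping
human closes 2.0000·2.1667 = 4.3333 m
C+Z_d+Z_r = 0.0400+0.1000+0.0100 = 0.1500 m
sum ≈ 0.5750+2.2042+4.3333+0.1500 ≈ 7.2625 m = S ✓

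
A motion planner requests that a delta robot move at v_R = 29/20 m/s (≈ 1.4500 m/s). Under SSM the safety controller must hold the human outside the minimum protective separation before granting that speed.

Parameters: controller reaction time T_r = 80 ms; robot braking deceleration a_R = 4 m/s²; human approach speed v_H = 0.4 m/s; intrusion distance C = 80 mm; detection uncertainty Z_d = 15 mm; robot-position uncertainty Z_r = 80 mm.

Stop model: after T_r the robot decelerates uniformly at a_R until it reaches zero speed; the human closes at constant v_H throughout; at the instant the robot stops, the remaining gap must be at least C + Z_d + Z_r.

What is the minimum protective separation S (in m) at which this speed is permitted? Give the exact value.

S_min = 11693/16000 m = 0.7308 m

stop time T_s = (29/20)/4 = 0.3625 s
robot in T_r: 1.4500·0.0800 = 0.1160 m
robot covers 1.4500·0.3625 − ½·4.0000·0.3625² = 0.2628 m while stopping
human over T_r+T_s: 0.4000·(0.0800+0.3625) = 0.1770 m
residual clearance needed = 0.0800+0.0150+0.0800 = 0.1750 m
S_min ≈ 0.1160+0.2628+0.1770+0.1750  ⇒  S_min = 11693/16000 m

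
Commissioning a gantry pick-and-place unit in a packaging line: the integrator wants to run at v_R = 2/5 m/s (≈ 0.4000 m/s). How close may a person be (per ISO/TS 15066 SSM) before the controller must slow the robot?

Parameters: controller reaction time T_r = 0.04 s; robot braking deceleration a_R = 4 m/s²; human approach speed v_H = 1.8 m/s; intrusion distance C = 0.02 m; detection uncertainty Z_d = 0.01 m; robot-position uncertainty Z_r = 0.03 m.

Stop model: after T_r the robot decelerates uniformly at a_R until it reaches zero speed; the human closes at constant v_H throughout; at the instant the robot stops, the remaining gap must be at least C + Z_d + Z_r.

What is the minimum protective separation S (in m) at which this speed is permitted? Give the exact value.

braking lasts T_s = (2/5)/4 = 0.1000 s
robot covers v_R·T_r = 0.4000·0.0400 = 0.0160 m before braking
robot covers 0.4000·0.1000 − ½·4.0000·0.1000² = 0.0200 m while stopping
human over T_r+T_s: 1.8000·(0.0400+0.1000) = 0.2520 m
C+Z_d+Z_r = 0.0200+0.0100+0.0300 = 0.0600 m
S_min ≈ 0.0160+0.0200+0.2520+0.0600  ⇒  S_min = 87/250 m

S_min = 87/250 m = 0.3480 m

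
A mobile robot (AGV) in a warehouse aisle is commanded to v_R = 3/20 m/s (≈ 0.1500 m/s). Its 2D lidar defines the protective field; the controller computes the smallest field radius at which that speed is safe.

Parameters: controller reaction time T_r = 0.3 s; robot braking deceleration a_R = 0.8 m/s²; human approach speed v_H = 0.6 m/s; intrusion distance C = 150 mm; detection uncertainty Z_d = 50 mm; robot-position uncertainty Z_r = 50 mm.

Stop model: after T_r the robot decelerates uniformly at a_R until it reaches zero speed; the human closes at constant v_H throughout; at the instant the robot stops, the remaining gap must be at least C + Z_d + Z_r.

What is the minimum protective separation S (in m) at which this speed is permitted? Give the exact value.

stop time T_s = (3/20)/(4/5) = 0.1875 s
robot in T_r: 0.1500·0.3000 = 0.0450 m
braking distance = 0.1500²/(2·0.8000) = 0.0141 m
human over T_r+T_s: 0.6000·(0.3000+0.1875) = 0.2925 m
margins: 0.1500+0.0500+0.0500 = 0.2500 m
S_min ≈ 0.0450+0.0141+0.2925+0.2500  ⇒  S_min = 77/128 m

S_min = 77/128 m = 0.6016 m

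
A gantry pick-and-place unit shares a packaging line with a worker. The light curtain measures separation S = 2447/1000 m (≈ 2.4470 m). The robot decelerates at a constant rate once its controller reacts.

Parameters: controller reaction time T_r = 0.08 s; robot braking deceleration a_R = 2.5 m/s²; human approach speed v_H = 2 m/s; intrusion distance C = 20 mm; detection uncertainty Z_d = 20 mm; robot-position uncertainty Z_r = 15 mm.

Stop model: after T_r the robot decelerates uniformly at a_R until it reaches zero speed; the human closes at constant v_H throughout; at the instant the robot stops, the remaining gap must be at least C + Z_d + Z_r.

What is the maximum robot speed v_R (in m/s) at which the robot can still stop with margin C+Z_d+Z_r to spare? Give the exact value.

collect terms ⇒ (1/5)·v_R² + (22/25)·v_R + (-279/125) = 0
  disc = (22/25)² − 4·(1/5)·(-279/125) = 64/25 ; √disc = 8/5
  v_R = (−(22/25) + 8/5) / (2·(1/5)) = 9/5 m/s
check:
braking lasts T_s = (9/5)/(5/2) = 0.7200 s
robot covers v_R·T_r = 1.8000·0.0800 = 0.1440 m before braking
robot under decel: 1.8000²/(2·2.5000) = 0.6480 m
person approaches 2.0000·(0.0800+0.7200) = 1.6000 m
C+Z_d+Z_r = 0.0200+0.0200+0.0150 = 0.0550 m
sum ≈ 0.1440+0.6480+1.6000+0.0550 ≈ 2.4470 m = S ✓

v_R_max = 9/5 m/s = 1.8000 m/s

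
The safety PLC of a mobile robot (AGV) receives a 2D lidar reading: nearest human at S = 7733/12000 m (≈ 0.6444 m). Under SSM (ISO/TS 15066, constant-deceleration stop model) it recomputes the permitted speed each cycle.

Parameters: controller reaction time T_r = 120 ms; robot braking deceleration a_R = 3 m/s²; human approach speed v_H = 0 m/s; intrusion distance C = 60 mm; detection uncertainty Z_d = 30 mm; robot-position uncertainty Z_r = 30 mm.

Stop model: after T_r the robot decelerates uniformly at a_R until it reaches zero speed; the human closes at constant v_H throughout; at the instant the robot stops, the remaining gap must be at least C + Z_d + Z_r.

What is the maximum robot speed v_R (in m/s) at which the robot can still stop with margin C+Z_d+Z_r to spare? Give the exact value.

v_R_max = 29/20 m/s = 1.4500 m/s

collect terms ⇒ (1/6)·v_R² + (3/25)·v_R + (-6293/12000) = 0
  disc = (3/25)² − 4·(1/6)·(-6293/12000) = 32761/90000 ; √disc = 181/300
  v_R = (−(3/25) + 181/300) / (2·(1/6)) = 29/20 m/s
check:
braking lasts T_s = (29/20)/3 = 0.4833 s
reaction-phase robot travel = 1.4500·0.1200 = 0.1740 m
robot covers 1.4500·0.4833 − ½·3.0000·0.4833² = 0.3504 m while stopping
human over T_r+T_s: 0.0000·(0.1200+0.4833) = 0.0000 m
C+Z_d+Z_r = 0.0600+0.0300+0.0300 = 0.1200 m
sum ≈ 0.1740+0.3504+0.0000+0.1200 ≈ 0.6444 m = S ✓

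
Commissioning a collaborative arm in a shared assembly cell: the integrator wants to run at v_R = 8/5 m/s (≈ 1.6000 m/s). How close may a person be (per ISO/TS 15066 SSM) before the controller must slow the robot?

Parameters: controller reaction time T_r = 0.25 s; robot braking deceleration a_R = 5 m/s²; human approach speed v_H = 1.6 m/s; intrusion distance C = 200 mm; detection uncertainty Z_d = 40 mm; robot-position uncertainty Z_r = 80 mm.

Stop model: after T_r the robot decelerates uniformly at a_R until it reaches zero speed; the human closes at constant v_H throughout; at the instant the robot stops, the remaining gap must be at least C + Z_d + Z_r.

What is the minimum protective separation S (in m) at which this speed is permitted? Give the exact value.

T_s = v_R/a_R = (8/5)/5 = 0.3200 s
robot covers v_R·T_r = 1.6000·0.2500 = 0.4000 m before braking
braking distance = 1.6000²/(2·5.0000) = 0.2560 m
human closes 1.6000·0.5700 = 0.9120 m
margins: 0.2000+0.0400+0.0800 = 0.3200 m
S_min ≈ 0.4000+0.2560+0.9120+0.3200  ⇒  S_min = 236/125 m

S_min = 236/125 m = 1.8880 m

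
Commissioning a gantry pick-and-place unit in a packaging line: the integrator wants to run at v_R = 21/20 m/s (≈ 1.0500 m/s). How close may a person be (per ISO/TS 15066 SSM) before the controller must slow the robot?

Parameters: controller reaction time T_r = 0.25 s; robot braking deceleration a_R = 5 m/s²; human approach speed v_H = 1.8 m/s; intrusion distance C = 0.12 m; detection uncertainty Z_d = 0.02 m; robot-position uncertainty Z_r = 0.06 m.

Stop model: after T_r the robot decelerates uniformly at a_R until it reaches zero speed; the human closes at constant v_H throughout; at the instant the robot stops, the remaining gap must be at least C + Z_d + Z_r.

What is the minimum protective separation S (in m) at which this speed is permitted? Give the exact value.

stop time T_s = (21/20)/5 = 0.2100 s
robot in T_r: 1.0500·0.2500 = 0.2625 m
braking distance = 1.0500²/(2·5.0000) = 0.1103 m
human over T_r+T_s: 1.8000·(0.2500+0.2100) = 0.8280 m
residual clearance needed = 0.1200+0.0200+0.0600 = 0.2000 m
S_min ≈ 0.2625+0.1103+0.8280+0.2000  ⇒  S_min = 5603/4000 m

S_min = 5603/4000 m = 1.4007 m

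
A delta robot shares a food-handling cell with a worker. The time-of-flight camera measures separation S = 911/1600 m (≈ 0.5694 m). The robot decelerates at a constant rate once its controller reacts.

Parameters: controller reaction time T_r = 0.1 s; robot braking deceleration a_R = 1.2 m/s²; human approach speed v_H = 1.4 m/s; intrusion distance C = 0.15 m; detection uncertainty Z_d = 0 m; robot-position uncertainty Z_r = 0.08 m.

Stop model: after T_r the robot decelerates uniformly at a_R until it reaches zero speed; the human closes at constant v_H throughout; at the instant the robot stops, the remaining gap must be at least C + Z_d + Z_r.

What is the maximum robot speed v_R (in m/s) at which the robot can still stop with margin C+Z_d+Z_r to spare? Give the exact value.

collect terms ⇒ (5/12)·v_R² + (19/15)·v_R + (-319/1600) = 0
  disc = (19/15)² − 4·(5/12)·(-319/1600) = 27889/14400 ; √disc = 167/120
  v_R = (−(19/15) + 167/120) / (2·(5/12)) = 3/20 m/s
check:
T_s = v_R/a_R = (3/20)/(6/5) = 0.1250 s
robot covers v_R·T_r = 0.1500·0.1000 = 0.0150 m before braking
robot under decel: 0.1500²/(2·1.2000) = 0.0094 m
human over T_r+T_s: 1.4000·(0.1000+0.1250) = 0.3150 m
C+Z_d+Z_r = 0.1500+0.0000+0.0800 = 0.2300 m
sum ≈ 0.0150+0.0094+0.3150+0.2300 ≈ 0.5694 m = S ✓

v_R_max = 3/20 m/s = 0.1500 m/s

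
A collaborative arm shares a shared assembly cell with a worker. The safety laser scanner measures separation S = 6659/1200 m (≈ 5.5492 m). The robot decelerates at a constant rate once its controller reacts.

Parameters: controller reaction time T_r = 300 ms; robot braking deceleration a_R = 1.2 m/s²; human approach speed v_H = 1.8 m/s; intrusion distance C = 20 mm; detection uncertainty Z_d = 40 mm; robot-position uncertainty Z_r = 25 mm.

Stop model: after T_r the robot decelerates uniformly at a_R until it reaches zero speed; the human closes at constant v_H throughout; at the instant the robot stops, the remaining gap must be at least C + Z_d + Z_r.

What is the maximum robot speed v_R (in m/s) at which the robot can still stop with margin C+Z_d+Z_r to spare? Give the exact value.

v_R_max = 19/10 m/s = 1.9000 m/s

at the boundary: (5/12)·v² + (9/5)·v + (-5909/1200) = 0
  disc = (9/5)² − 4·(5/12)·(-5909/1200) = 41209/3600 ; √disc = 203/60
  v_R = (−(9/5) + 203/60) / (2·(5/12)) = 19/10 m/s
check:
braking lasts T_s = (19/10)/(6/5) = 1.5833 s
reaction-phase robot travel = 1.9000·0.3000 = 0.5700 m
braking distance = 1.9000²/(2·1.2000) = 1.5042 m
human over T_r+T_s: 1.8000·(0.3000+1.5833) = 3.3900 m
C+Z_d+Z_r = 0.0200+0.0400+0.0250 = 0.0850 m
sum ≈ 0.5700+1.5042+3.3900+0.0850 ≈ 5.5492 m = S ✓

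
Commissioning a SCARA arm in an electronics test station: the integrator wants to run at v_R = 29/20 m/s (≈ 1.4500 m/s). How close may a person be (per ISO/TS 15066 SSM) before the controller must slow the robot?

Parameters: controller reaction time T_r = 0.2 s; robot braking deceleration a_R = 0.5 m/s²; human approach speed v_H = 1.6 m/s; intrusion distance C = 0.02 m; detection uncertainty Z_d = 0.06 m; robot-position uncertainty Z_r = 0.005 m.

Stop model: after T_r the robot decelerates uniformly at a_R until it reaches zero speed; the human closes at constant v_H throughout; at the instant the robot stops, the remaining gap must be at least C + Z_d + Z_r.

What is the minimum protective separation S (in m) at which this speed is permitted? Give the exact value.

braking lasts T_s = (29/20)/(1/2) = 2.9000 s
robot covers v_R·T_r = 1.4500·0.2000 = 0.2900 m before braking
robot covers 1.4500·2.9000 − ½·0.5000·2.9000² = 2.1025 m while stopping
human closes 1.6000·3.1000 = 4.9600 m
residual clearance needed = 0.0200+0.0600+0.0050 = 0.0850 m
S_min ≈ 0.2900+2.1025+4.9600+0.0850  ⇒  S_min = 119/16 m

S_min = 119/16 m = 7.4375 m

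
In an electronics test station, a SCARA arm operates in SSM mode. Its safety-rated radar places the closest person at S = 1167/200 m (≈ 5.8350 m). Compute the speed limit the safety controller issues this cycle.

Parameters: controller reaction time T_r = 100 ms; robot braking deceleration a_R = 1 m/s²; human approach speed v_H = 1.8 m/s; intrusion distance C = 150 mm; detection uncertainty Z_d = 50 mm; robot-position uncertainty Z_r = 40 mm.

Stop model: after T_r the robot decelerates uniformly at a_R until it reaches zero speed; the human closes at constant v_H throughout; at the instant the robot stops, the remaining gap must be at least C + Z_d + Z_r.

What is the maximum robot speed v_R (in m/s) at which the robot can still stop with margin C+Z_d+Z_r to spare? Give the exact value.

v_R_max = 19/10 m/s = 1.9000 m/s

at the boundary: (1/2)·v² + (19/10)·v + (-1083/200) = 0
  disc = (19/10)² − 4·(1/2)·(-1083/200) = 361/25 ; √disc = 19/5
  v_R = (−(19/10) + 19/5) / (2·(1/2)) = 19/10 m/s
check:
T_s = v_R/a_R = (19/10)/1 = 1.9000 s
robot in T_r: 1.9000·0.1000 = 0.1900 m
braking distance = 1.9000²/(2·1.0000) = 1.8050 m
human over T_r+T_s: 1.8000·(0.1000+1.9000) = 3.6000 m
margins: 0.1500+0.0500+0.0400 = 0.2400 m
sum ≈ 0.1900+1.8050+3.6000+0.2400 ≈ 5.8350 m = S ✓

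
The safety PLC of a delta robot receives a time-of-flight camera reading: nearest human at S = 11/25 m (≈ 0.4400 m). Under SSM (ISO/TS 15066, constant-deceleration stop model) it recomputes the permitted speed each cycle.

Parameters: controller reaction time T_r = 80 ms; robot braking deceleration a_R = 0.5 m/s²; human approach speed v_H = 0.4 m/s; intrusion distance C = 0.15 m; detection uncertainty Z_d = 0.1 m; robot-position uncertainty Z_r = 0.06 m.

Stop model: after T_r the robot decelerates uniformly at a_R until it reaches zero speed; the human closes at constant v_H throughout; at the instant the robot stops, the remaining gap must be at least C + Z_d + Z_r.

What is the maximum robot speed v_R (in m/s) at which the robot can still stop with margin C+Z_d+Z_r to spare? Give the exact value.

v_R_max = 1/10 m/s = 0.1000 m/s

at the boundary: (1)·v² + (22/25)·v + (-49/500) = 0
  disc = (22/25)² − 4·(1)·(-49/500) = 729/625 ; √disc = 27/25
  v_R = (−(22/25) + 27/25) / (2·(1)) = 1/10 m/s
check:
T_s = v_R/a_R = (1/10)/(1/2) = 0.2000 s
robot in T_r: 0.1000·0.0800 = 0.0080 m
robot covers 0.1000·0.2000 − ½·0.5000·0.2000² = 0.0100 m while stopping
human closes 0.4000·0.2800 = 0.1120 m
C+Z_d+Z_r = 0.1500+0.1000+0.0600 = 0.3100 m
sum ≈ 0.0080+0.0100+0.1120+0.3100 ≈ 0.4400 m = S ✓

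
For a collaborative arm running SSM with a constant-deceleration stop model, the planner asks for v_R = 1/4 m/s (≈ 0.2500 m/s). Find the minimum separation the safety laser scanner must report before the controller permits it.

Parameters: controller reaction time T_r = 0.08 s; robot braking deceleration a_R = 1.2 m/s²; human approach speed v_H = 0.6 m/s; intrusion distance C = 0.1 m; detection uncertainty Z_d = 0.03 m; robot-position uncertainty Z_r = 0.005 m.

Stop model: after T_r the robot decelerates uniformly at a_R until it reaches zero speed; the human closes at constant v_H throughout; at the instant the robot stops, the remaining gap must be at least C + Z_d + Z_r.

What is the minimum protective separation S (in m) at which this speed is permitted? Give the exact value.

stop time T_s = (1/4)/(6/5) = 0.2083 s
reaction-phase robot travel = 0.2500·0.0800 = 0.0200 m
robot covers 0.2500·0.2083 − ½·1.2000·0.2083² = 0.0260 m while stopping
human over T_r+T_s: 0.6000·(0.0800+0.2083) = 0.1730 m
margins: 0.1000+0.0300+0.0050 = 0.1350 m
S_min ≈ 0.0200+0.0260+0.1730+0.1350  ⇒  S_min = 8497/24000 m

S_min = 8497/24000 m = 0.3540 m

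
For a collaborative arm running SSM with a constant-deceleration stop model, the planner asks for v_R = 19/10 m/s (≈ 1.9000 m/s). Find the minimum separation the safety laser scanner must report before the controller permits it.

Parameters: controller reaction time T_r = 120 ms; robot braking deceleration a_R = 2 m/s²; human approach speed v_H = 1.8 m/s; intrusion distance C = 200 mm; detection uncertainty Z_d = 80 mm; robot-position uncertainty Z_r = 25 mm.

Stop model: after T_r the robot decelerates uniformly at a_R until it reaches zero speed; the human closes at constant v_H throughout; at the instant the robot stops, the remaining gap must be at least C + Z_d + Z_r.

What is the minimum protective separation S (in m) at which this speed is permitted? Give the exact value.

braking lasts T_s = (19/10)/2 = 0.9500 s
robot in T_r: 1.9000·0.1200 = 0.2280 m
robot covers 1.9000·0.9500 − ½·2.0000·0.9500² = 0.9025 m while stopping
human over T_r+T_s: 1.8000·(0.1200+0.9500) = 1.9260 m
C+Z_d+Z_r = 0.2000+0.0800+0.0250 = 0.3050 m
S_min ≈ 0.2280+0.9025+1.9260+0.3050  ⇒  S_min = 6723/2000 m

S_min = 6723/2000 m = 3.3615 m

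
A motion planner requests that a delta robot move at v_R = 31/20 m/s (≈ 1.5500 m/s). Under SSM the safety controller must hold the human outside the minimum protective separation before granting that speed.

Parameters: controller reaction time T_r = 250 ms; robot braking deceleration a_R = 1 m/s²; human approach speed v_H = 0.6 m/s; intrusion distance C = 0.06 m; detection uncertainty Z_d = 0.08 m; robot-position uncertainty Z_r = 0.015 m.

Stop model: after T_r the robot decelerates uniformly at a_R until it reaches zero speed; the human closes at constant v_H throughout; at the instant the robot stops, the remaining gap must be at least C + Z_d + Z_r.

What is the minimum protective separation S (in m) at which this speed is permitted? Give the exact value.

T_s = v_R/a_R = (31/20)/1 = 1.5500 s
robot in T_r: 1.5500·0.2500 = 0.3875 m
robot covers 1.5500·1.5500 − ½·1.0000·1.5500² = 1.2012 m while stopping
human over T_r+T_s: 0.6000·(0.2500+1.5500) = 1.0800 m
C+Z_d+Z_r = 0.0600+0.0800+0.0150 = 0.1550 m
S_min ≈ 0.3875+1.2012+1.0800+0.1550  ⇒  S_min = 2259/800 m

S_min = 2259/800 m = 2.8237 m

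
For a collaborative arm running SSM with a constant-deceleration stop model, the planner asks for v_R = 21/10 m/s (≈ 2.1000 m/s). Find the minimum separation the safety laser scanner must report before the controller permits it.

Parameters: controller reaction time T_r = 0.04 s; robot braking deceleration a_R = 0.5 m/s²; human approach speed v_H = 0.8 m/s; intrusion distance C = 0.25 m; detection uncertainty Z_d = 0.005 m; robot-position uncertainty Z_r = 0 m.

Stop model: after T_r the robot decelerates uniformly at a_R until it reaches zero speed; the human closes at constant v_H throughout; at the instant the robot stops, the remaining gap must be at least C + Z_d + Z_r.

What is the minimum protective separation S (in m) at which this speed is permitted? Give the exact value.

stop time T_s = (21/10)/(1/2) = 4.2000 s
robot covers v_R·T_r = 2.1000·0.0400 = 0.0840 m before braking
robot covers 2.1000·4.2000 − ½·0.5000·4.2000² = 4.4100 m while stopping
person approaches 0.8000·(0.0400+4.2000) = 3.3920 m
margins: 0.2500+0.0050+0.0000 = 0.2550 m
S_min ≈ 0.0840+4.4100+3.3920+0.2550  ⇒  S_min = 8141/1000 m

S_min = 8141/1000 m = 8.1410 m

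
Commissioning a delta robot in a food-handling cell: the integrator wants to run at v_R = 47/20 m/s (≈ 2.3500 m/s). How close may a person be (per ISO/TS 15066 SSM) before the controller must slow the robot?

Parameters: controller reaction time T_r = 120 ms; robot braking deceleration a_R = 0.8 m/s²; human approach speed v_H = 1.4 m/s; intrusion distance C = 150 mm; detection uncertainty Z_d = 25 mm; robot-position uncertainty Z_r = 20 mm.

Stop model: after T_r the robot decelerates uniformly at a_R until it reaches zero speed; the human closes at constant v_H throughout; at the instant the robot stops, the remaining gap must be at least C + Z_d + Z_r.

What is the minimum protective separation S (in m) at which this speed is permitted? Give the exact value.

S_min = 26269/3200 m = 8.2091 m

T_s = v_R/a_R = (47/20)/(4/5) = 2.9375 s
robot covers v_R·T_r = 2.3500·0.1200 = 0.2820 m before braking
robot covers 2.3500·2.9375 − ½·0.8000·2.9375² = 3.4516 m while stopping
human closes 1.4000·3.0575 = 4.2805 m
residual clearance needed = 0.1500+0.0250+0.0200 = 0.1950 m
S_min ≈ 0.2820+3.4516+4.2805+0.1950  ⇒  S_min = 26269/3200 m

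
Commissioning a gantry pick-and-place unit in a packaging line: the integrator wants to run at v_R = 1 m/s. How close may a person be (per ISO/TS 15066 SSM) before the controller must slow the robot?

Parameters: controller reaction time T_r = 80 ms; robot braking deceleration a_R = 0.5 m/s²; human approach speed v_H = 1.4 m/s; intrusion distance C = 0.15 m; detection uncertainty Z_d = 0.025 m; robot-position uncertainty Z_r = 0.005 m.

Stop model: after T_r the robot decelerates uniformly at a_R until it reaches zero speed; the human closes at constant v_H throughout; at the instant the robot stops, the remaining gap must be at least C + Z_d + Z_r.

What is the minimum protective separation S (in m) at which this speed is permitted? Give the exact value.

S_min = 1043/250 m = 4.1720 m

braking lasts T_s = 1/(1/2) = 2.0000 s
reaction-phase robot travel = 1.0000·0.0800 = 0.0800 m
robot covers 1.0000·2.0000 − ½·0.5000·2.0000² = 1.0000 m while stopping
human closes 1.4000·2.0800 = 2.9120 m
margins: 0.1500+0.0250+0.0050 = 0.1800 m
S_min ≈ 0.0800+1.0000+2.9120+0.1800  ⇒  S_min = 1043/250 m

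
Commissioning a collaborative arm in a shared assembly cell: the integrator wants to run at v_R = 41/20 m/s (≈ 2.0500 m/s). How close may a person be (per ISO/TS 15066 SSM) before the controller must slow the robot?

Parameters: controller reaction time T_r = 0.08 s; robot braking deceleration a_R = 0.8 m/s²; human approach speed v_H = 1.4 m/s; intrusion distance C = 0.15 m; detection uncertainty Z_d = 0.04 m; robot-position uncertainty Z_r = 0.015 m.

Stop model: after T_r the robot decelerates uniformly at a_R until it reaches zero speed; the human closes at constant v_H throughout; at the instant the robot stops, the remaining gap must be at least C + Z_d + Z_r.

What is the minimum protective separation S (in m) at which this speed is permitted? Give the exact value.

braking lasts T_s = (41/20)/(4/5) = 2.5625 s
robot in T_r: 2.0500·0.0800 = 0.1640 m
braking distance = 2.0500²/(2·0.8000) = 2.6266 m
human closes 1.4000·2.6425 = 3.6995 m
margins: 0.1500+0.0400+0.0150 = 0.2050 m
S_min ≈ 0.1640+2.6266+3.6995+0.2050  ⇒  S_min = 107121/16000 m

S_min = 107121/16000 m = 6.6951 m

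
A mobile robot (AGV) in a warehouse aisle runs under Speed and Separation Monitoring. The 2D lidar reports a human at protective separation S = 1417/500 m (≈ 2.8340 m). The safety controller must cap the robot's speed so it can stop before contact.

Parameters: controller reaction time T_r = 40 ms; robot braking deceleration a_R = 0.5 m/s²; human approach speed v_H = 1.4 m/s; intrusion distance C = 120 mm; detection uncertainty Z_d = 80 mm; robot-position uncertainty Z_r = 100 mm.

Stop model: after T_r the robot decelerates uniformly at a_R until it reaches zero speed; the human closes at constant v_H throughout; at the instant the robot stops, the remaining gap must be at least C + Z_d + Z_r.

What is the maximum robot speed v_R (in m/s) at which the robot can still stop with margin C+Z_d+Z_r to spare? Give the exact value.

v_R_max = 7/10 m/s = 0.7000 m/s

at the boundary: (1)·v² + (71/25)·v + (-1239/500) = 0
  disc = (71/25)² − 4·(1)·(-1239/500) = 11236/625 ; √disc = 106/25
  v_R = (−(71/25) + 106/25) / (2·(1)) = 7/10 m/s
check:
T_s = v_R/a_R = (7/10)/(1/2) = 1.4000 s
robot covers v_R·T_r = 0.7000·0.0400 = 0.0280 m before braking
robot covers 0.7000·1.4000 − ½·0.5000·1.4000² = 0.4900 m while stopping
human over T_r+T_s: 1.4000·(0.0400+1.4000) = 2.0160 m
C+Z_d+Z_r = 0.1200+0.0800+0.1000 = 0.3000 m
sum ≈ 0.0280+0.4900+2.0160+0.3000 ≈ 2.8340 m = S ✓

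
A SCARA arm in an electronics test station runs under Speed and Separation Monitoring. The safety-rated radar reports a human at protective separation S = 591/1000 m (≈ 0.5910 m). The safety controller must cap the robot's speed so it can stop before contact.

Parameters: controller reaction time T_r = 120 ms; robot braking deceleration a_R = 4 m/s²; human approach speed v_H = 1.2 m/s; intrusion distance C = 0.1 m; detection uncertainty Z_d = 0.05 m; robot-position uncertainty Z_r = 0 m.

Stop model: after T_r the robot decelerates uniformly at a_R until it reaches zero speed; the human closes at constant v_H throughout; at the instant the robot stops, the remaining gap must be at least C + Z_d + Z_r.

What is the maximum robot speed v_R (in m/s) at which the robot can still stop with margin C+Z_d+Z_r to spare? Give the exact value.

v_R_max = 3/5 m/s = 0.6000 m/s

quadratic (1/8)·v² + (21/50)·v + (-297/1000) = 0
  disc = (21/50)² − 4·(1/8)·(-297/1000) = 3249/10000 ; √disc = 57/100
  v_R = (−(21/50) + 57/100) / (2·(1/8)) = 3/5 m/s
check:
stop time T_s = (3/5)/4 = 0.1500 s
robot in T_r: 0.6000·0.1200 = 0.0720 m
robot covers 0.6000·0.1500 − ½·4.0000·0.1500² = 0.0450 m while stopping
human over T_r+T_s: 1.2000·(0.1200+0.1500) = 0.3240 m
residual clearance needed = 0.1000+0.0500+0.0000 = 0.1500 m
sum ≈ 0.0720+0.0450+0.3240+0.1500 ≈ 0.5910 m = S ✓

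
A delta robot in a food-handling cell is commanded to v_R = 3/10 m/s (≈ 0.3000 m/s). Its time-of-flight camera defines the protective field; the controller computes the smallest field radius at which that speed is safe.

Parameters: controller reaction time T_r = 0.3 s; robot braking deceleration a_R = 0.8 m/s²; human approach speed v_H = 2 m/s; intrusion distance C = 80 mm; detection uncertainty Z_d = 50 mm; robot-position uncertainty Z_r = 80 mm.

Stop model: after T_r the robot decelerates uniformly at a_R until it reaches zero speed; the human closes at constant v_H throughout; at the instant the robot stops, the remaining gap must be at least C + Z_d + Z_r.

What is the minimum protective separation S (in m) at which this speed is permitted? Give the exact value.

T_s = v_R/a_R = (3/10)/(4/5) = 0.3750 s
reaction-phase robot travel = 0.3000·0.3000 = 0.0900 m
braking distance = 0.3000²/(2·0.8000) = 0.0563 m
human over T_r+T_s: 2.0000·(0.3000+0.3750) = 1.3500 m
residual clearance needed = 0.0800+0.0500+0.0800 = 0.2100 m
S_min ≈ 0.0900+0.0563+1.3500+0.2100  ⇒  S_min = 273/160 m

S_min = 273/160 m = 1.7063 m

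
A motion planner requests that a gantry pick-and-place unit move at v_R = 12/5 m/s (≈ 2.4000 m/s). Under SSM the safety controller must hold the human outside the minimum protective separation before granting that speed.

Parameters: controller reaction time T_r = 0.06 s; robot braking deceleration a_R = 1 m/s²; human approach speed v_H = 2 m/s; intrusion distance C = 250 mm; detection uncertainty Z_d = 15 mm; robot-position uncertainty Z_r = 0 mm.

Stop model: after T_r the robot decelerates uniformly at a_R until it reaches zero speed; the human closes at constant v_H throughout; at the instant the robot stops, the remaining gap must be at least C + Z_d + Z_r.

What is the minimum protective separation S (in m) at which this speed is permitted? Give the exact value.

S_min = 8209/1000 m = 8.2090 m

stop time T_s = (12/5)/1 = 2.4000 s
reaction-phase robot travel = 2.4000·0.0600 = 0.1440 m
braking distance = 2.4000²/(2·1.0000) = 2.8800 m
human closes 2.0000·2.4600 = 4.9200 m
margins: 0.2500+0.0150+0.0000 = 0.2650 m
S_min ≈ 0.1440+2.8800+4.9200+0.2650  ⇒  S_min = 8209/1000 m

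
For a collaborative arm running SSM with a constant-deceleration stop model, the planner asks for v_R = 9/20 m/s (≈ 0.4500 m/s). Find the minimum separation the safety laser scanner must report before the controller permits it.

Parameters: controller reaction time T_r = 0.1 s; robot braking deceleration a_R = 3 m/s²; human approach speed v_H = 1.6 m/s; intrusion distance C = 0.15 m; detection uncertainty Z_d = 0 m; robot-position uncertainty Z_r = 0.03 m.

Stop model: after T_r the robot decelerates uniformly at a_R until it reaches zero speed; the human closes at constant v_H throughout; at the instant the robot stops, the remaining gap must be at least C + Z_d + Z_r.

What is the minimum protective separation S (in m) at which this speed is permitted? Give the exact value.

stop time T_s = (9/20)/3 = 0.1500 s
reaction-phase robot travel = 0.4500·0.1000 = 0.0450 m
robot under decel: 0.4500²/(2·3.0000) = 0.0338 m
human over T_r+T_s: 1.6000·(0.1000+0.1500) = 0.4000 m
residual clearance needed = 0.1500+0.0000+0.0300 = 0.1800 m
S_min ≈ 0.0450+0.0338+0.4000+0.1800  ⇒  S_min = 527/800 m

S_min = 527/800 m = 0.6587 m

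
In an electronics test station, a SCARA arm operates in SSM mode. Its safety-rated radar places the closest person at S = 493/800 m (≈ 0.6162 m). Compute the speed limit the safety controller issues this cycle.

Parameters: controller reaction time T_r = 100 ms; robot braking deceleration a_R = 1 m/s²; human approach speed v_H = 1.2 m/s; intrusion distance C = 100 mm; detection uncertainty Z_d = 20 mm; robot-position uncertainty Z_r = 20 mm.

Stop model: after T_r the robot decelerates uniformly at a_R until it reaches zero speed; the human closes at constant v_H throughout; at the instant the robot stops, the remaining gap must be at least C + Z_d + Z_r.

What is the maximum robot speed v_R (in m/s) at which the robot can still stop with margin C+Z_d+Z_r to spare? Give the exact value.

v_R_max = 1/4 m/s = 0.2500 m/s

quadratic (1/2)·v² + (13/10)·v + (-57/160) = 0
  disc = (13/10)² − 4·(1/2)·(-57/160) = 961/400 ; √disc = 31/20
  v_R = (−(13/10) + 31/20) / (2·(1/2)) = 1/4 m/s
check:
stop time T_s = (1/4)/1 = 0.2500 s
robot in T_r: 0.2500·0.1000 = 0.0250 m
braking distance = 0.2500²/(2·1.0000) = 0.0312 m
person approaches 1.2000·(0.1000+0.2500) = 0.4200 m
C+Z_d+Z_r = 0.1000+0.0200+0.0200 = 0.1400 m
sum ≈ 0.0250+0.0312+0.4200+0.1400 ≈ 0.6162 m = S ✓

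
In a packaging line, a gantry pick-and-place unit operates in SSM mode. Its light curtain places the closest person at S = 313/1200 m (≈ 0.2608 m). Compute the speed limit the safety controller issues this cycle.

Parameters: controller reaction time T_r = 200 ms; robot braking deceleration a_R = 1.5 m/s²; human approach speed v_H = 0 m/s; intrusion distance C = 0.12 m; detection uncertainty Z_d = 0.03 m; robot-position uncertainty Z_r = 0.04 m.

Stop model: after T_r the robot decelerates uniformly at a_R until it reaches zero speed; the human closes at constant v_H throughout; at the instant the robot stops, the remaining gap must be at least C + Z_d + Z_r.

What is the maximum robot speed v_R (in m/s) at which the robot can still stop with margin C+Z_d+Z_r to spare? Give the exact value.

at the boundary: (1/3)·v² + (1/5)·v + (-17/240) = 0
  disc = (1/5)² − 4·(1/3)·(-17/240) = 121/900 ; √disc = 11/30
  v_R = (−(1/5) + 11/30) / (2·(1/3)) = 1/4 m/s
check:
stop time T_s = (1/4)/(3/2) = 0.1667 s
robot covers v_R·T_r = 0.2500·0.2000 = 0.0500 m before braking
robot covers 0.2500·0.1667 − ½·1.5000·0.1667² = 0.0208 m while stopping
human closes 0.0000·0.3667 = 0.0000 m
residual clearance needed = 0.1200+0.0300+0.0400 = 0.1900 m
sum ≈ 0.0500+0.0208+0.0000+0.1900 ≈ 0.2608 m = S ✓

v_R_max = 1/4 m/s = 0.2500 m/s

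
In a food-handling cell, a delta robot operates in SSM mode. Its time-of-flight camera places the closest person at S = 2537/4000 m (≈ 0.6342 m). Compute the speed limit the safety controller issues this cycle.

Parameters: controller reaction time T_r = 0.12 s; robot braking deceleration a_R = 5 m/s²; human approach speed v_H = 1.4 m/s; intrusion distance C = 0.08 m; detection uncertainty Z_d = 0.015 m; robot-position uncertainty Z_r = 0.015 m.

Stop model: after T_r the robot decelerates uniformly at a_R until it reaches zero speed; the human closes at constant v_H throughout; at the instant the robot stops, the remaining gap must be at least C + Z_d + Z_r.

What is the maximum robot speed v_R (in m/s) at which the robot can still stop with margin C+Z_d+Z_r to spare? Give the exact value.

collect terms ⇒ (1/10)·v_R² + (2/5)·v_R + (-57/160) = 0
  disc = (2/5)² − 4·(1/10)·(-57/160) = 121/400 ; √disc = 11/20
  v_R = (−(2/5) + 11/20) / (2·(1/10)) = 3/4 m/s
check:
T_s = v_R/a_R = (3/4)/5 = 0.1500 s
robot covers v_R·T_r = 0.7500·0.1200 = 0.0900 m before braking
braking distance = 0.7500²/(2·5.0000) = 0.0563 m
human closes 1.4000·0.2700 = 0.3780 m
margins: 0.0800+0.0150+0.0150 = 0.1100 m
sum ≈ 0.0900+0.0563+0.3780+0.1100 ≈ 0.6342 m = S ✓

v_R_max = 3/4 m/s = 0.7500 m/s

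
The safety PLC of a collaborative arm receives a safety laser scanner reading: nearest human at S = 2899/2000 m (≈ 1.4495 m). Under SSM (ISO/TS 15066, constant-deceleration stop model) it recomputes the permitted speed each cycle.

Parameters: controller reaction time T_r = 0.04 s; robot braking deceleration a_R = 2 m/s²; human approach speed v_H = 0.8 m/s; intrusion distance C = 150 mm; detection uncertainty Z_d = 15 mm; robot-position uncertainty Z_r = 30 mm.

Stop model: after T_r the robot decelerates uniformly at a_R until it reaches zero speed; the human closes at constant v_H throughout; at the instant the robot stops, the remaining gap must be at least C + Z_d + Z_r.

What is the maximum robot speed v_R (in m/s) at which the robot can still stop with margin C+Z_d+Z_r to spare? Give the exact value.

v_R_max = 3/2 m/s = 1.5000 m/s

quadratic (1/4)·v² + (11/25)·v + (-489/400) = 0
  disc = (11/25)² − 4·(1/4)·(-489/400) = 14161/10000 ; √disc = 119/100
  v_R = (−(11/25) + 119/100) / (2·(1/4)) = 3/2 m/s
check:
braking lasts T_s = (3/2)/2 = 0.7500 s
robot in T_r: 1.5000·0.0400 = 0.0600 m
robot under decel: 1.5000²/(2·2.0000) = 0.5625 m
human closes 0.8000·0.7900 = 0.6320 m
margins: 0.1500+0.0150+0.0300 = 0.1950 m
sum ≈ 0.0600+0.5625+0.6320+0.1950 ≈ 1.4495 m = S ✓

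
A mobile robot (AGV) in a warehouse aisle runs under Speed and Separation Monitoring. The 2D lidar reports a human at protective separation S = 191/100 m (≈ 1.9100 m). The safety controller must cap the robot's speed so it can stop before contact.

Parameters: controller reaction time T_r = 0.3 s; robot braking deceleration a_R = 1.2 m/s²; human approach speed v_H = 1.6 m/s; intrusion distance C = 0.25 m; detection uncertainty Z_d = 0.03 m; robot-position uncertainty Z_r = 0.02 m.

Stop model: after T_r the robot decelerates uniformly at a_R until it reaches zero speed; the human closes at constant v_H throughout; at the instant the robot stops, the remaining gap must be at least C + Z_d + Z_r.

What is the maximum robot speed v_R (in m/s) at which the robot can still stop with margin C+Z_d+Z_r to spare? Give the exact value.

v_R_max = 3/5 m/s = 0.6000 m/s

at the boundary: (5/12)·v² + (49/30)·v + (-113/100) = 0
  disc = (49/30)² − 4·(5/12)·(-113/100) = 1024/225 ; √disc = 32/15
  v_R = (−(49/30) + 32/15) / (2·(5/12)) = 3/5 m/s
check:
T_s = v_R/a_R = (3/5)/(6/5) = 0.5000 s
robot covers v_R·T_r = 0.6000·0.3000 = 0.1800 m before braking
robot covers 0.6000·0.5000 − ½·1.2000·0.5000² = 0.1500 m while stopping
person approaches 1.6000·(0.3000+0.5000) = 1.2800 m
margins: 0.2500+0.0300+0.0200 = 0.3000 m
sum ≈ 0.1800+0.1500+1.2800+0.3000 ≈ 1.9100 m = S ✓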